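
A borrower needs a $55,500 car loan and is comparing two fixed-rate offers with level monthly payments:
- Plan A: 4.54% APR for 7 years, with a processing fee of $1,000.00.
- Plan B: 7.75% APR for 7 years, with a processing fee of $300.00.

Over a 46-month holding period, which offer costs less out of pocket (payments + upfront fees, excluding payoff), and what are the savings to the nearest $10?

Plan A: at 4.54% the monthly rate is 0.0037833, so the payment is 55,500 × 0.0037833 / (1 − 1.0037833^−84) = $772.49.
Plan B: monthly rate = 7.75%/12 = 0.0064583; payment = 55,500 × 0.0064583 / (1 − (1+0.0064583)^−84) = $858.14.
Over 46 months: Plan A costs 46 × $772.49 + $1,000.00 = $36,534.54; Plan B costs 46 × $858.14 + $300.00 = $39,774.44.
Plan A is cheaper by $39,774.44 − $36,534.54 = $3,239.90.

Plan A by $3,240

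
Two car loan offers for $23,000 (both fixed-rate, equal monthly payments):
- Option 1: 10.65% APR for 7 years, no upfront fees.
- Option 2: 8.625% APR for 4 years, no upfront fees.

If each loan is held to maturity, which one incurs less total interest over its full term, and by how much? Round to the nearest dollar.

Option 2 by $5,449

Option 1: at 10.65% the monthly rate is 0.0088750, so the payment is 23,000 × 0.0088750 / (1 − 1.0088750^−84) = $389.60.
Total interest on Option 1 = 84 × $389.60 − $23,000 = $9,726.40.
Option 2: monthly rate = 8.625%/12 = 0.0071875; payment = 23,000 × 0.0071875 / (1 − (1+0.0071875)^−48) = $568.27.
Total interest on Option 2 = 48 × $568.27 − $23,000 = $4,276.96.
Option 2 is lower by $5,449.44.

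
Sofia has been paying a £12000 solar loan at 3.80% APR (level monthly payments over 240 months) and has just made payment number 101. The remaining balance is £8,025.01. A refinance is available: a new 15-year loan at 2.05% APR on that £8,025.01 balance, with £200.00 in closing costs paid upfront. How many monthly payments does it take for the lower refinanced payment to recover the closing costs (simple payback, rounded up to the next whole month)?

Current payment = 12,000 × 3.8%/12 / (1 − (1+0.0031667)^−240) = £71.46.
Refinanced payment = 8,025.01 × 0.0017083 / (1 − (1+0.0017083)^−180) = £51.83.
Monthly savings = £71.46 − £51.83 = £19.63.
Break-even = £200.00 / £19.63 = 10.19 → 11 months.

11 months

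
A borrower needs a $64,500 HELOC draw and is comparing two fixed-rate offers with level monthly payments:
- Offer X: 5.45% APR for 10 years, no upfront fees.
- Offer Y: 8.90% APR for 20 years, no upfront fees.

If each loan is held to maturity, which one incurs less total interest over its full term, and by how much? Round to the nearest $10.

Offer X: at 5.45% the monthly rate is 0.0045417, so the payment is 64,500 × 0.0045417 / (1 − 1.0045417^−120) = $698.40.
Total interest on Offer X = 120 × $698.40 − $64,500 = $19,308.00.
Offer Y: at 8.90% the monthly rate is 0.0074167, so the payment is 64,500 × 0.0074167 / (1 − 1.0074167^−240) = $576.18.
Total interest on Offer Y = 240 × $576.18 − $64,500 = $73,783.20.
Offer X is lower by $54,475.20.

Offer X by $54,480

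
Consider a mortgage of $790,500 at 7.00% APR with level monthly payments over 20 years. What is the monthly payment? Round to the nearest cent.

Monthly rate = 7%/12 = 0.0058333; payment = 790,500 × 0.0058333 / (1 − (1+0.0058333)^−240) = $6,128.74.

$6,128.74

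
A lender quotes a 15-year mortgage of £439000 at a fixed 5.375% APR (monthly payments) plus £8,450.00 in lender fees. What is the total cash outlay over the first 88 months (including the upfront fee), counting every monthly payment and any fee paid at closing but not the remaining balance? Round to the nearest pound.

Monthly rate = 5.375%/12 = 0.0044792; payment = 439,000 × 0.0044792 / (1 − (1+0.0044792)^−180) = £3,557.94.
Total outlay = 88 × £3,557.94 + £8,450.00 = £321,548.72.

£321,549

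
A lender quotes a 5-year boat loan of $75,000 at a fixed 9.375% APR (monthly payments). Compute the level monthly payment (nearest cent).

Monthly rate = 9.375%/12 = 0.0078125; payment = 75,000 × 0.0078125 / (1 − (1+0.0078125)^−60) = $1,570.56.

$1,570.56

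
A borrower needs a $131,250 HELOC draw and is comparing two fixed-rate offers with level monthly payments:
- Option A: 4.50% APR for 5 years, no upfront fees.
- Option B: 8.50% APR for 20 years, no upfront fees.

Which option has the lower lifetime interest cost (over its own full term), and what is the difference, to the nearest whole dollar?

Option A by $126,551

Option A: monthly rate = 4.5%/12 = 0.0037500; payment = 131,250 × 0.0037500 / (1 − (1+0.0037500)^−60) = $2,446.90.
Total interest on Option A = 60 × $2,446.90 − $131,250 = $15,564.00.
Option B: at 8.50% the monthly rate is 0.0070833, so the payment is 131,250 × 0.0070833 / (1 − 1.0070833^−240) = $1,139.02.
Total interest on Option B = 240 × $1,139.02 − $131,250 = $142,114.80.
Option A is lower by $126,550.80.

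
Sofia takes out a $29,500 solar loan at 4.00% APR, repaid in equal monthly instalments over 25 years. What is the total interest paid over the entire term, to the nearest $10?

$17,210

Monthly rate = 4%/12 = 0.0033333; payment = 29,500 × 0.0033333 / (1 − (1+0.0033333)^−300) = $155.71.
Total paid = 300 × $155.71 = $46,713.00; interest = $46,713.00 − $29,500 = $17,213.00.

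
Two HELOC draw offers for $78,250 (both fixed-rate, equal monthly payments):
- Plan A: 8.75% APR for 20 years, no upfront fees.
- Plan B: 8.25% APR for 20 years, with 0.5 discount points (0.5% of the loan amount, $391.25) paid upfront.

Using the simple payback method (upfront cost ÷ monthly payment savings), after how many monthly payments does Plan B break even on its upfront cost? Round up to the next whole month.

16 months

Plan A: monthly rate = 8.75%/12 = 0.0072917; payment = 78,250 × 0.0072917 / (1 − (1+0.0072917)^−240) = $691.50.
Plan B: monthly rate = 8.25%/12 = 0.0068750; payment = 78,250 × 0.0068750 / (1 − (1+0.0068750)^−240) = $666.74.
Monthly savings = $691.50 − $666.74 = $24.76.
Break-even = $391.25 / $24.76 = 15.80 → 16 months.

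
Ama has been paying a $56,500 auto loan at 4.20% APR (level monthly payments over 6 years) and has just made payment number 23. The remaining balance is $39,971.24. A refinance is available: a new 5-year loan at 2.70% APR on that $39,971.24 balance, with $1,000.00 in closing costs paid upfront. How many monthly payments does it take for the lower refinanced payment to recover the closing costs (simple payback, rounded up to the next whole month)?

6 months

Current payment = 56,500 × 4.2%/12 / (1 − (1+0.0035000)^−72) = $889.11.
Refinanced payment = 39,971.24 × 0.0022500 / (1 − (1+0.0022500)^−60) = $712.91.
Monthly savings = $889.11 − $712.91 = $176.20.
Break-even = $1,000.00 / $176.20 = 5.68 → 6 months.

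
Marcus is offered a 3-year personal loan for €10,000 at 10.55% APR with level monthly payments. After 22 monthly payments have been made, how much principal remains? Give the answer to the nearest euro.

€4,267

With monthly rate i = 10.55%/12 = 0.0087917, the balance after k of n payments is P · [(1+i)^n − (1+i)^k] / [(1+i)^n − 1].
(1+0.0087917)^36 = 1.37041939 and (1+0.0087917)^22 = 1.21236305, so the balance is 10,000 × (1.37041939 − 1.21236305) / (1.37041939 − 1) = €4,266.96.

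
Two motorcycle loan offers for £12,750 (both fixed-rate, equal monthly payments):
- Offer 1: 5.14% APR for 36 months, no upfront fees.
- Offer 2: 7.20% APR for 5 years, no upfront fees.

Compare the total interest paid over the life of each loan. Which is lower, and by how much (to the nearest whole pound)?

Offer 1: at 5.14% the monthly rate is 0.0042833, so the payment is 12,750 × 0.0042833 / (1 − 1.0042833^−36) = £382.93.
Total interest on Offer 1 = 36 × £382.93 − £12,750 = £1,035.48.
Offer 2: at 7.20% the monthly rate is 0.0060000, so the payment is 12,750 × 0.0060000 / (1 − 1.0060000^−60) = £253.67.
Total interest on Offer 2 = 60 × £253.67 − £12,750 = £2,470.20.
Offer 1 is lower by £1,434.72.

Offer 1 by £1,435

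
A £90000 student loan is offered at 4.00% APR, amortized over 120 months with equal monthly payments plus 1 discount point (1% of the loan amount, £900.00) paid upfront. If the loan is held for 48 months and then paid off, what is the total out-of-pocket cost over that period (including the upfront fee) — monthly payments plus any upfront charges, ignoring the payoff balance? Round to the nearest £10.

£44,640

Monthly rate = 4%/12 = 0.0033333; payment = 90,000 × 0.0033333 / (1 − (1+0.0033333)^−120) = £911.21.
Total outlay = 48 × £911.21 + £900.00 = £44,638.08.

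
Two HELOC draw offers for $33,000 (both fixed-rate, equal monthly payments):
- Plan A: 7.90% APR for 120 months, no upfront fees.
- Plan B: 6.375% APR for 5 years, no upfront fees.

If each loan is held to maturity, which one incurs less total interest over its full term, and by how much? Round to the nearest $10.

Plan A: monthly rate = 7.9%/12 = 0.0065833; payment = 33,000 × 0.0065833 / (1 − (1+0.0065833)^−120) = $398.64.
Total interest on Plan A = 120 × $398.64 − $33,000 = $14,836.80.
Plan B: monthly rate = 6.375%/12 = 0.0053125; payment = 33,000 × 0.0053125 / (1 − (1+0.0053125)^−60) = $643.75.
Total interest on Plan B = 60 × $643.75 − $33,000 = $5,625.00.
Plan B is lower by $9,211.80.

Plan B by $9,210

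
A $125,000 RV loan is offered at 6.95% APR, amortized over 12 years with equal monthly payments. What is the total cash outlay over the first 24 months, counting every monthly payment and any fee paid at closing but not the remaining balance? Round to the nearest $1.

At 6.95% the monthly rate is 0.0057917, so the payment is 125,000 × 0.0057917 / (1 − 1.0057917^−144) = $1,282.15.
Total outlay = 24 × $1,282.15 = $30,771.60.

$30,772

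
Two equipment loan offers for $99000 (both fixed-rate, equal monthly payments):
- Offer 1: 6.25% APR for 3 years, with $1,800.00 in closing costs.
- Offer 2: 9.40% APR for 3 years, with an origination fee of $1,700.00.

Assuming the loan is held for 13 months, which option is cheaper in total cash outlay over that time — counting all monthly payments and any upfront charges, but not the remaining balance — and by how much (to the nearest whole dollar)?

Offer 1: monthly rate = 6.25%/12 = 0.0052083; payment = 99,000 × 0.0052083 / (1 − (1+0.0052083)^−36) = $3,023.00.
Offer 2: monthly rate = 9.4%/12 = 0.0078333; payment = 99,000 × 0.0078333 / (1 − (1+0.0078333)^−36) = $3,166.64.
Over 13 months: Offer 1 costs 13 × $3,023.00 + $1,800.00 = $41,099.00; Offer 2 costs 13 × $3,166.64 + $1,700.00 = $42,866.32.
Offer 1 is cheaper by $42,866.32 − $41,099.00 = $1,767.32.

Offer 1 by $1,767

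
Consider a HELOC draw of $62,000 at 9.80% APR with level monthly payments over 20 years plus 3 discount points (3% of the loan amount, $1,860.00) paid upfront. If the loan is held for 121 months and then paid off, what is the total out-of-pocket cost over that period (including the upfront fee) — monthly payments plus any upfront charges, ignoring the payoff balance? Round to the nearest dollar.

$73,265

Monthly rate = 9.8%/12 = 0.0081667; payment = 62,000 × 0.0081667 / (1 − (1+0.0081667)^−240) = $590.12.
Total outlay = 121 × $590.12 + $1,860.00 = $73,264.52.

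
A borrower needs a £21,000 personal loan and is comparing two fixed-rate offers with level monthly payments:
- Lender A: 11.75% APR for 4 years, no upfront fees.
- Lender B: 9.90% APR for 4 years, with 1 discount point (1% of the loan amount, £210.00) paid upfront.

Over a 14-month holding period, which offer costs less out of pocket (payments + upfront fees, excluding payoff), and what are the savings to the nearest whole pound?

Lender A: at 11.75% the monthly rate is 0.0097917, so the payment is 21,000 × 0.0097917 / (1 − 1.0097917^−48) = £550.44.
Lender B: at 9.90% the monthly rate is 0.0082500, so the payment is 21,000 × 0.0082500 / (1 − 1.0082500^−48) = £531.61.
Over 14 months: Lender A costs 14 × £550.44 = £7,706.16; Lender B costs 14 × £531.61 + £210.00 = £7,652.54.
Lender B is cheaper by £7,706.16 − £7,652.54 = £53.62.

Lender B by £54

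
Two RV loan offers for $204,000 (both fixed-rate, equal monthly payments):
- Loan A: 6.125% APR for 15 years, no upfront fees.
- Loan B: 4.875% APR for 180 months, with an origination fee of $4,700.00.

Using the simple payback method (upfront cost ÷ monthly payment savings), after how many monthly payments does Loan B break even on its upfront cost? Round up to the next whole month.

35 months

Loan A: monthly rate = 6.125%/12 = 0.0051042; payment = 204,000 × 0.0051042 / (1 − (1+0.0051042)^−180) = $1,735.27.
Loan B: at 4.875% the monthly rate is 0.0040625, so the payment is 204,000 × 0.0040625 / (1 − 1.0040625^−180) = $1,599.97.
Monthly savings = $1,735.27 − $1,599.97 = $135.30.
Break-even = $4,700.00 / $135.30 = 34.74 → 35 months.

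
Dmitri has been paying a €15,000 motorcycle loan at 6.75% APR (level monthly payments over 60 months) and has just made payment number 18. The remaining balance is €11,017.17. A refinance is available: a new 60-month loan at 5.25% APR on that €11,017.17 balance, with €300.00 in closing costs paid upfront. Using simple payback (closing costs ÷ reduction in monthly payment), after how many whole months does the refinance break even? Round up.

4 months

Current payment = 15,000 × 6.75%/12 / (1 − (1+0.0056250)^−60) = €295.25.
Refinanced payment = 11,017.17 × 0.0043750 / (1 − (1+0.0043750)^−60) = €209.17.
Monthly savings = €295.25 − €209.17 = €86.08.
Break-even = €300.00 / €86.08 = 3.49 → 4 months.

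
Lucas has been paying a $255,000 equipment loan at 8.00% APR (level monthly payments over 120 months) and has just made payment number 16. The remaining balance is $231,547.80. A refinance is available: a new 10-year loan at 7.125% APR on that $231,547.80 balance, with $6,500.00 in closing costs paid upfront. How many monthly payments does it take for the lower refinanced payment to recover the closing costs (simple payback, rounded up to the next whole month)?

Current payment = 255,000 × 8%/12 / (1 − (1+0.0066667)^−120) = $3,093.85.
Refinanced payment = 231,547.80 × 0.0059375 / (1 − (1+0.0059375)^−120) = $2,703.41.
Monthly savings = $3,093.85 − $2,703.41 = $390.44.
Break-even = $6,500.00 / $390.44 = 16.65 → 17 months.

17 months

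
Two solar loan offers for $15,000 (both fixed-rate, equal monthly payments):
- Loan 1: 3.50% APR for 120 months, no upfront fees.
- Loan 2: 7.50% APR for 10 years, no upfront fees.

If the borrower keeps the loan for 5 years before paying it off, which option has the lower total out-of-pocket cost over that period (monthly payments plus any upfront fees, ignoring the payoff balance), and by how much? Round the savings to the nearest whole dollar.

Loan 1 by $1,783

Loan 1: monthly rate = 3.5%/12 = 0.0029167; payment = 15,000 × 0.0029167 / (1 − (1+0.0029167)^−120) = $148.33.
Loan 2: monthly rate = 7.5%/12 = 0.0062500; payment = 15,000 × 0.0062500 / (1 − (1+0.0062500)^−120) = $178.05.
Over 60 months: Loan 1 costs 60 × $148.33 = $8,899.80; Loan 2 costs 60 × $178.05 = $10,683.00.
Loan 1 is cheaper by $10,683.00 − $8,899.80 = $1,783.20.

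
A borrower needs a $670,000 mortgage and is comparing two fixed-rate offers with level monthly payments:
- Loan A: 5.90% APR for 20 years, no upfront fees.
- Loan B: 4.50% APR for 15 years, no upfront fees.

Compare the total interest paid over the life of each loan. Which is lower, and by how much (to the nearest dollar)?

Loan A: at 5.90% the monthly rate is 0.0049167, so the payment is 670,000 × 0.0049167 / (1 − 1.0049167^−240) = $4,761.52.
Total interest on Loan A = 240 × $4,761.52 − $670,000 = $472,764.80.
Loan B: at 4.50% the monthly rate is 0.0037500, so the payment is 670,000 × 0.0037500 / (1 − 1.0037500^−180) = $5,125.46.
Total interest on Loan B = 180 × $5,125.46 − $670,000 = $252,582.80.
Loan B is lower by $220,182.00.

Loan B by $220,182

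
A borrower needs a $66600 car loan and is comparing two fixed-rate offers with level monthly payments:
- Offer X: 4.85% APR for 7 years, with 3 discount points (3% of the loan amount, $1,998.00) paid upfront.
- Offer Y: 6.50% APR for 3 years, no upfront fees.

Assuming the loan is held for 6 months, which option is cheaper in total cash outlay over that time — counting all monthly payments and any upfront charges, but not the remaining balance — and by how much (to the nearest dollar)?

Offer X by $4,630

Offer X: monthly rate = 4.85%/12 = 0.0040417; payment = 66,600 × 0.0040417 / (1 − (1+0.0040417)^−84) = $936.63.
Offer Y: monthly rate = 6.5%/12 = 0.0054167; payment = 66,600 × 0.0054167 / (1 − (1+0.0054167)^−36) = $2,041.22.
Over 6 months: Offer X costs 6 × $936.63 + $1,998.00 = $7,617.78; Offer Y costs 6 × $2,041.22 = $12,247.32.
Offer X is cheaper by $12,247.32 − $7,617.78 = $4,629.54.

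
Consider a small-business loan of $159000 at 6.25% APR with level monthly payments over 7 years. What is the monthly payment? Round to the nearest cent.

$2,341.86

At 6.25% the monthly rate is 0.0052083, so the payment is 159,000 × 0.0052083 / (1 − 1.0052083^−84) = $2,341.86.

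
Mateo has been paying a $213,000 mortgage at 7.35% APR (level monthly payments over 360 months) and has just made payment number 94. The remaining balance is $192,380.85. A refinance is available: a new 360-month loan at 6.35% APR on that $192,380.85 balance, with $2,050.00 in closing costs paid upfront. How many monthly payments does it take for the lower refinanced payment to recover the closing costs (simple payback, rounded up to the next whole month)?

Current payment = 213,000 × 7.35%/12 / (1 − (1+0.0061250)^−360) = $1,467.51.
Refinanced payment = 192,380.85 × 0.0052917 / (1 − (1+0.0052917)^−360) = $1,197.06.
Monthly savings = $1,467.51 − $1,197.06 = $270.45.
Break-even = $2,050.00 / $270.45 = 7.58 → 8 months.

8 months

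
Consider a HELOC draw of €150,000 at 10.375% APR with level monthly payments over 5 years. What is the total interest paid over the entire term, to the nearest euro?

At 10.375% the monthly rate is 0.0086458, so the payment is 150,000 × 0.0086458 / (1 − 1.0086458^−60) = €3,214.80.
Total paid = 60 × €3,214.80 = €192,888.00; interest = €192,888.00 − €150,000 = €42,888.00.

€42,888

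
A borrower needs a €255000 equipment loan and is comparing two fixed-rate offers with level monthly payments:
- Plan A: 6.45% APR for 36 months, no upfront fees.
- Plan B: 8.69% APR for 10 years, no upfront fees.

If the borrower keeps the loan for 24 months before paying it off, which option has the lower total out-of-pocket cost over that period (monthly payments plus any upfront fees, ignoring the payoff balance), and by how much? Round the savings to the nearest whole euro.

Plan B by €110,930

Plan A: monthly rate = 6.45%/12 = 0.0053750; payment = 255,000 × 0.0053750 / (1 − (1+0.0053750)^−36) = €7,809.69.
Plan B: monthly rate = 8.69%/12 = 0.0072417; payment = 255,000 × 0.0072417 / (1 − (1+0.0072417)^−120) = €3,187.61.
Over 24 months: Plan A costs 24 × €7,809.69 = €187,432.56; Plan B costs 24 × €3,187.61 = €76,502.64.
Plan B is cheaper by €187,432.56 − €76,502.64 = €110,929.92.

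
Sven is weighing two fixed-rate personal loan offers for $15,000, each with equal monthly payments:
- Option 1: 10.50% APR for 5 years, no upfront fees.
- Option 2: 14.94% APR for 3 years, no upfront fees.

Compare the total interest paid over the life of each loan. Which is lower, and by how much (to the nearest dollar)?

Option 2 by $641

Option 1: monthly rate = 10.5%/12 = 0.0087500; payment = 15,000 × 0.0087500 / (1 − (1+0.0087500)^−60) = $322.41.
Total interest on Option 1 = 60 × $322.41 − $15,000 = $4,344.60.
Option 2: monthly rate = 14.94%/12 = 0.0124500; payment = 15,000 × 0.0124500 / (1 − (1+0.0124500)^−36) = $519.54.
Total interest on Option 2 = 36 × $519.54 − $15,000 = $3,703.44.
Option 2 is lower by $641.16.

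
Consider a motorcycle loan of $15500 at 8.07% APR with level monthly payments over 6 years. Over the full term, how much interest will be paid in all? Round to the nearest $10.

Monthly rate = 8.07%/12 = 0.0067250; payment = 15,500 × 0.0067250 / (1 − (1+0.0067250)^−72) = $272.30.
Total paid = 72 × $272.30 = $19,605.60; interest = $19,605.60 − $15,500 = $4,105.60.

$4,110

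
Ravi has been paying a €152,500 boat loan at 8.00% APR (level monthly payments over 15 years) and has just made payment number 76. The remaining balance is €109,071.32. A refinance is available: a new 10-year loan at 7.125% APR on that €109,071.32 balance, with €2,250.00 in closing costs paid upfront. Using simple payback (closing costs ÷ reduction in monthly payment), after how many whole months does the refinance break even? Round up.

Current payment = 152,500 × 8%/12 / (1 − (1+0.0066667)^−180) = €1,457.37.
Refinanced payment = 109,071.32 × 0.0059375 / (1 − (1+0.0059375)^−120) = €1,273.45.
Monthly savings = €1,457.37 − €1,273.45 = €183.92.
Break-even = €2,250.00 / €183.92 = 12.23 → 13 months.

13 months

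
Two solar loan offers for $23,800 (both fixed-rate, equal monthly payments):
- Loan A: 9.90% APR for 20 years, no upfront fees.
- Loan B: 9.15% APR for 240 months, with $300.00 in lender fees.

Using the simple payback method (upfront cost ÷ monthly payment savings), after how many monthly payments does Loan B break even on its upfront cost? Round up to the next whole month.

Loan A: monthly rate = 9.9%/12 = 0.0082500; payment = 23,800 × 0.0082500 / (1 − (1+0.0082500)^−240) = $228.10.
Loan B: monthly rate = 9.15%/12 = 0.0076250; payment = 23,800 × 0.0076250 / (1 − (1+0.0076250)^−240) = $216.44.
Monthly savings = $228.10 − $216.44 = $11.66.
Break-even = $300.00 / $11.66 = 25.73 → 26 months.

26 months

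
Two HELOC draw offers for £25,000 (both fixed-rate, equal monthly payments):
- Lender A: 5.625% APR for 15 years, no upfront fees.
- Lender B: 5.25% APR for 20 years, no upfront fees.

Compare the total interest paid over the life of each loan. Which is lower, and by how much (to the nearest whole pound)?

Lender A: at 5.625% the monthly rate is 0.0046875, so the payment is 25,000 × 0.0046875 / (1 − 1.0046875^−180) = £205.93.
Total interest on Lender A = 180 × £205.93 − £25,000 = £12,067.40.
Lender B: monthly rate = 5.25%/12 = 0.0043750; payment = 25,000 × 0.0043750 / (1 − (1+0.0043750)^−240) = £168.46.
Total interest on Lender B = 240 × £168.46 − £25,000 = £15,430.40.
Lender A is lower by £3,363.00.

Lender A by £3,363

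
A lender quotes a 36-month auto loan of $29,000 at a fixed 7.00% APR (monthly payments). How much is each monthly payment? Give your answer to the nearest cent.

$895.44

At 7.00% the monthly rate is 0.0058333, so the payment is 29,000 × 0.0058333 / (1 − 1.0058333^−36) = $895.44.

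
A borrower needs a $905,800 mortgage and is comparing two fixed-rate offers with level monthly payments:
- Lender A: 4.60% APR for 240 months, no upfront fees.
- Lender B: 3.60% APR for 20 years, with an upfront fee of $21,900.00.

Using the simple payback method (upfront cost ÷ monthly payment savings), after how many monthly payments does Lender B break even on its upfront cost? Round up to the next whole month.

Lender A: monthly rate = 4.6%/12 = 0.0038333; payment = 905,800 × 0.0038333 / (1 − (1+0.0038333)^−240) = $5,779.55.
Lender B: at 3.60% the monthly rate is 0.0030000, so the payment is 905,800 × 0.0030000 / (1 − 1.0030000^−240) = $5,299.94.
Monthly savings = $5,779.55 − $5,299.94 = $479.61.
Break-even = $21,900.00 / $479.61 = 45.66 → 46 months.

46 months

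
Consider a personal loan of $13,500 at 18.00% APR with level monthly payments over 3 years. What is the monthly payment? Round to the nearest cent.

Monthly rate = 18%/12 = 0.0150000; payment = 13,500 × 0.0150000 / (1 − (1+0.0150000)^−36) = $488.06.

$488.06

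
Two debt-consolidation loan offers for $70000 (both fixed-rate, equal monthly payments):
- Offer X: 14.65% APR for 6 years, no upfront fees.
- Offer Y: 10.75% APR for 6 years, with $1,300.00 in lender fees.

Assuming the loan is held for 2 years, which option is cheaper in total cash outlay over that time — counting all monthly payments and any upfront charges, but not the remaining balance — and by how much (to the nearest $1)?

Offer Y by $2,143

Offer X: monthly rate = 14.65%/12 = 0.0122083; payment = 70,000 × 0.0122083 / (1 − (1+0.0122083)^−72) = $1,466.88.
Offer Y: monthly rate = 10.75%/12 = 0.0089583; payment = 70,000 × 0.0089583 / (1 − (1+0.0089583)^−72) = $1,323.44.
Over 24 months: Offer X costs 24 × $1,466.88 = $35,205.12; Offer Y costs 24 × $1,323.44 + $1,300.00 = $33,062.56.
Offer Y is cheaper by $35,205.12 − $33,062.56 = $2,142.56.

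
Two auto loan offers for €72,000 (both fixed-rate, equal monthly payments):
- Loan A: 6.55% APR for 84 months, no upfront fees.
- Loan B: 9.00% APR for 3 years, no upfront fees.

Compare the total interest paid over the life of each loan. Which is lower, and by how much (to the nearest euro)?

Loan B by €7,531

Loan A: at 6.55% the monthly rate is 0.0054583, so the payment is 72,000 × 0.0054583 / (1 − 1.0054583^−84) = €1,070.90.
Total interest on Loan A = 84 × €1,070.90 − €72,000 = €17,955.60.
Loan B: at 9.00% the monthly rate is 0.0075000, so the payment is 72,000 × 0.0075000 / (1 − 1.0075000^−36) = €2,289.58.
Total interest on Loan B = 36 × €2,289.58 − €72,000 = €10,424.88.
Loan B is lower by €7,530.72.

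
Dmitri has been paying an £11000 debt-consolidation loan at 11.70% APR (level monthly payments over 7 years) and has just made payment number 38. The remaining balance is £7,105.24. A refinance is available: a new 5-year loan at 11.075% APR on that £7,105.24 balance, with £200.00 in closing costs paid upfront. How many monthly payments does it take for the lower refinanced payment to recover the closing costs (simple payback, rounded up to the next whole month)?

Current payment = 11,000 × 11.7%/12 / (1 − (1+0.0097500)^−84) = £192.42.
Refinanced payment = 7,105.24 × 0.0092292 / (1 − (1+0.0092292)^−60) = £154.75.
Monthly savings = £192.42 − £154.75 = £37.67.
Break-even = £200.00 / £37.67 = 5.31 → 6 months.

6 months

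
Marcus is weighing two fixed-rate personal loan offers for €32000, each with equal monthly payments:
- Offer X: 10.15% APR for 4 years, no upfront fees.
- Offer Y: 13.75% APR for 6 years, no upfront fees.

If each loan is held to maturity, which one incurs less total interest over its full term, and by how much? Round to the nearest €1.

Offer X by €8,100

Offer X: at 10.15% the monthly rate is 0.0084583, so the payment is 32,000 × 0.0084583 / (1 − 1.0084583^−48) = €813.91.
Total interest on Offer X = 48 × €813.91 − €32,000 = €7,067.68.
Offer Y: monthly rate = 13.75%/12 = 0.0114583; payment = 32,000 × 0.0114583 / (1 − (1+0.0114583)^−72) = €655.11.
Total interest on Offer Y = 72 × €655.11 − €32,000 = €15,167.92.
Offer X is lower by €8,100.24.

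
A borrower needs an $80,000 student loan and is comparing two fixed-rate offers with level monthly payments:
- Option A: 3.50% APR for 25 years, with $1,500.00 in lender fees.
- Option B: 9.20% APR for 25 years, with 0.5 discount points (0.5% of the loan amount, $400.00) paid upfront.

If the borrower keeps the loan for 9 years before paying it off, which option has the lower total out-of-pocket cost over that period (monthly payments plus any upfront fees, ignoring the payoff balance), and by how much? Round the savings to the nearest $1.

Option A by $29,340

Option A: monthly rate = 3.5%/12 = 0.0029167; payment = 80,000 × 0.0029167 / (1 − (1+0.0029167)^−300) = $400.50.
Option B: at 9.20% the monthly rate is 0.0076667, so the payment is 80,000 × 0.0076667 / (1 − 1.0076667^−300) = $682.35.
Over 108 months: Option A costs 108 × $400.50 + $1,500.00 = $44,754.00; Option B costs 108 × $682.35 + $400.00 = $74,093.80.
Option A is cheaper by $74,093.80 − $44,754.00 = $29,339.80.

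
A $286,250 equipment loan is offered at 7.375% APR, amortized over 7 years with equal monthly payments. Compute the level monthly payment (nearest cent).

Monthly rate = 7.375%/12 = 0.0061458; payment = 286,250 × 0.0061458 / (1 − (1+0.0061458)^−84) = $4,372.94.

$4,372.94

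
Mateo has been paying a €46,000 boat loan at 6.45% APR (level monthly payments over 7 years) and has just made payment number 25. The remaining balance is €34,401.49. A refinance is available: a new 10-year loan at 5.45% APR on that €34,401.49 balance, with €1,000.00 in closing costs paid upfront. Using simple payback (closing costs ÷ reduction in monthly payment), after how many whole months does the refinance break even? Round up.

Current payment = 46,000 × 6.45%/12 / (1 − (1+0.0053750)^−84) = €681.96.
Refinanced payment = 34,401.49 × 0.0045417 / (1 − (1+0.0045417)^−120) = €372.49.
Monthly savings = €681.96 − €372.49 = €309.47.
Break-even = €1,000.00 / €309.47 = 3.23 → 4 months.

4 months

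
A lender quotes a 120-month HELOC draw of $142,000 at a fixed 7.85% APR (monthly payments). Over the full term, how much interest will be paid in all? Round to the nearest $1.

Monthly rate = 7.85%/12 = 0.0065417; payment = 142,000 × 0.0065417 / (1 − (1+0.0065417)^−120) = $1,711.62.
Total paid = 120 × $1,711.62 = $205,394.40; interest = $205,394.40 − $142,000 = $63,394.40.

$63,394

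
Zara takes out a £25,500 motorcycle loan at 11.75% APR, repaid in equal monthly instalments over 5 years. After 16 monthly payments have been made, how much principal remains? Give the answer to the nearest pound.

£20,084

With monthly rate i = 11.75%/12 = 0.0097917, the balance after k of n payments is P · [(1+i)^n − (1+i)^k] / [(1+i)^n − 1].
(1+0.0097917)^60 = 1.79434910 and (1+0.0097917)^16 = 1.16871473, so the balance is 25,500 × (1.79434910 − 1.16871473) / (1.79434910 − 1) = £20,083.96.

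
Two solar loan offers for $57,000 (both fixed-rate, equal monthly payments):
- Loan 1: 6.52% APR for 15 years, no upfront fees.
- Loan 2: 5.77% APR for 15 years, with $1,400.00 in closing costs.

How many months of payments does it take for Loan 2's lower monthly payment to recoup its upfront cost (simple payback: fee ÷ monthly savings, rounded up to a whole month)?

Loan 1: monthly rate = 6.52%/12 = 0.0054333; payment = 57,000 × 0.0054333 / (1 − (1+0.0054333)^−180) = $497.16.
Loan 2: monthly rate = 5.77%/12 = 0.0048083; payment = 57,000 × 0.0048083 / (1 − (1+0.0048083)^−180) = $473.94.
Monthly savings = $497.16 − $473.94 = $23.22.
Break-even = $1,400.00 / $23.22 = 60.29 → 61 months.

61 months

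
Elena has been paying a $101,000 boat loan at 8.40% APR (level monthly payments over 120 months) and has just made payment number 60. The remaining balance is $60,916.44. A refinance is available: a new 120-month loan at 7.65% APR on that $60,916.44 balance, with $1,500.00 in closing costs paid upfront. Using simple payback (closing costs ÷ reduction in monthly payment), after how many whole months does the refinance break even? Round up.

Current payment = 101,000 × 8.4%/12 / (1 − (1+0.0070000)^−120) = $1,246.86.
Refinanced payment = 60,916.44 × 0.0063750 / (1 − (1+0.0063750)^−120) = $727.87.
Monthly savings = $1,246.86 − $727.87 = $518.99.
Break-even = $1,500.00 / $518.99 = 2.89 → 3 months.

3 months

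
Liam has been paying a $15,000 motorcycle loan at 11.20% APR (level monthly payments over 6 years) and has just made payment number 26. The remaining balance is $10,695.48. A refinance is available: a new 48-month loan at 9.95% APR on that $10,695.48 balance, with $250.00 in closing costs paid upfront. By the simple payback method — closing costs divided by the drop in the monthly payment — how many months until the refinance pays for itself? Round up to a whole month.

16 months

Current payment = 15,000 × 11.2%/12 / (1 − (1+0.0093333)^−72) = $287.05.
Refinanced payment = 10,695.48 × 0.0082917 / (1 − (1+0.0082917)^−48) = $271.01.
Monthly savings = $287.05 − $271.01 = $16.04.
Break-even = $250.00 / $16.04 = 15.59 → 16 months.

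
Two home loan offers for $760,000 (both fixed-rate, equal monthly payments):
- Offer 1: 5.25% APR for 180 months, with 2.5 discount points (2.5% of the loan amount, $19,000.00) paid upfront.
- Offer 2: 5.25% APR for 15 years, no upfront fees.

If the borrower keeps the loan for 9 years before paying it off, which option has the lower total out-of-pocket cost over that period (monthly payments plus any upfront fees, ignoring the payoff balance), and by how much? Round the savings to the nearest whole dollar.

Offer 2 by $19,000

Offer 1: at 5.25% the monthly rate is 0.0043750, so the payment is 760,000 × 0.0043750 / (1 − 1.0043750^−180) = $6,109.47.
Offer 2: monthly rate = 5.25%/12 = 0.0043750; payment = 760,000 × 0.0043750 / (1 − (1+0.0043750)^−180) = $6,109.47.
Over 108 months: Offer 1 costs 108 × $6,109.47 + $19,000.00 = $678,822.76; Offer 2 costs 108 × $6,109.47 = $659,822.76.
Offer 2 is cheaper by $678,822.76 − $659,822.76 = $19,000.00.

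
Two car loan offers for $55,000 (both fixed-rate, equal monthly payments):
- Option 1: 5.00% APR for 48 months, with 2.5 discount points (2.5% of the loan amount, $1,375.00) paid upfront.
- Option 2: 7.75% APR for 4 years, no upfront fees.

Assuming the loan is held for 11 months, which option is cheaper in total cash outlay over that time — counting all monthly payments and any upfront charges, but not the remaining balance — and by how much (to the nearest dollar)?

Option 1: at 5.00% the monthly rate is 0.0041667, so the payment is 55,000 × 0.0041667 / (1 − 1.0041667^−48) = $1,266.61.
Option 2: monthly rate = 7.75%/12 = 0.0064583; payment = 55,000 × 0.0064583 / (1 − (1+0.0064583)^−48) = $1,336.27.
Over 11 months: Option 1 costs 11 × $1,266.61 + $1,375.00 = $15,307.71; Option 2 costs 11 × $1,336.27 = $14,698.97.
Option 2 is cheaper by $15,307.71 − $14,698.97 = $608.74.

Option 2 by $609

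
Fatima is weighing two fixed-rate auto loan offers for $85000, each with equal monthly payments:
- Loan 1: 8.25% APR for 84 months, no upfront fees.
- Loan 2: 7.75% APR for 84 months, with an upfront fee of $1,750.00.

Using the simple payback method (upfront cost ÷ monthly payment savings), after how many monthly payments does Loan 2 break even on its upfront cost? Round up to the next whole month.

Loan 1: at 8.25% the monthly rate is 0.0068750, so the payment is 85,000 × 0.0068750 / (1 − 1.0068750^−84) = $1,335.44.
Loan 2: at 7.75% the monthly rate is 0.0064583, so the payment is 85,000 × 0.0064583 / (1 − 1.0064583^−84) = $1,314.27.
Monthly savings = $1,335.44 − $1,314.27 = $21.17.
Break-even = $1,750.00 / $21.17 = 82.66 → 83 months.

83 months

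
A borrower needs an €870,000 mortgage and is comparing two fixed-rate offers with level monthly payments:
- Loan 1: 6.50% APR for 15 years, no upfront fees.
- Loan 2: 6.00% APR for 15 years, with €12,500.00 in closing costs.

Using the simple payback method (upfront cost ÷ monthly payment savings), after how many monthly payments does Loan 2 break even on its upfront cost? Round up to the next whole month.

53 months

Loan 1: at 6.50% the monthly rate is 0.0054167, so the payment is 870,000 × 0.0054167 / (1 − 1.0054167^−180) = €7,578.63.
Loan 2: at 6.00% the monthly rate is 0.0050000, so the payment is 870,000 × 0.0050000 / (1 − 1.0050000^−180) = €7,341.55.
Monthly savings = €7,578.63 − €7,341.55 = €237.08.
Break-even = €12,500.00 / €237.08 = 52.72 → 53 months.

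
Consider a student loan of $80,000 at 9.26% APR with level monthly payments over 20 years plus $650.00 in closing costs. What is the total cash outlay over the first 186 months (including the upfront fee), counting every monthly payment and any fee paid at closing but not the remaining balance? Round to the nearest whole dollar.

At 9.26% the monthly rate is 0.0077167, so the payment is 80,000 × 0.0077167 / (1 − 1.0077167^−240) = $733.21.
Total outlay = 186 × $733.21 + $650.00 = $137,027.06.

$137,027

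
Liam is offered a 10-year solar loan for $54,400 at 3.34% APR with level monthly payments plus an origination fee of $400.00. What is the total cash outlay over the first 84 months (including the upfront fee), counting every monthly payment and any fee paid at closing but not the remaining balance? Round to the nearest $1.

At 3.34% the monthly rate is 0.0027833, so the payment is 54,400 × 0.0027833 / (1 − 1.0027833^−120) = $533.87.
Total outlay = 84 × $533.87 + $400.00 = $45,245.08.

$45,245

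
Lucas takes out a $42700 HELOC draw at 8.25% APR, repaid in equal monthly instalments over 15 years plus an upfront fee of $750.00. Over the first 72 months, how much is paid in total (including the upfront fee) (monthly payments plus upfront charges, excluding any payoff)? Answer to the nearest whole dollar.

$30,576

Monthly rate = 8.25%/12 = 0.0068750; payment = 42,700 × 0.0068750 / (1 − (1+0.0068750)^−180) = $414.25.
Total outlay = 72 × $414.25 + $750.00 = $30,576.00.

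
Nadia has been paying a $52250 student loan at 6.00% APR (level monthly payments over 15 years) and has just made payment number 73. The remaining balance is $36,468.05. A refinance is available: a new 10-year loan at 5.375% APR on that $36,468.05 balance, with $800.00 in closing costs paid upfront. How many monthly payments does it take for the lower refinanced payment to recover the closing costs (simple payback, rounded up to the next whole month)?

17 months

Current payment = 52,250 × 6%/12 / (1 − (1+0.0050000)^−180) = $440.92.
Refinanced payment = 36,468.05 × 0.0044792 / (1 − (1+0.0044792)^−120) = $393.52.
Monthly savings = $440.92 − $393.52 = $47.40.
Break-even = $800.00 / $47.40 = 16.88 → 17 months.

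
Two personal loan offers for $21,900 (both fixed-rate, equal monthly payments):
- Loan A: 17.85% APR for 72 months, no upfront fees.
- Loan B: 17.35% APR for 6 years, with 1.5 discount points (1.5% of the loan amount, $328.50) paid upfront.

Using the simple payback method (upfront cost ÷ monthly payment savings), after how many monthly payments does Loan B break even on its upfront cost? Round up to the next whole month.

54 months

Loan A: monthly rate = 17.85%/12 = 0.0148750; payment = 21,900 × 0.0148750 / (1 − (1+0.0148750)^−72) = $497.64.
Loan B: at 17.35% the monthly rate is 0.0144583, so the payment is 21,900 × 0.0144583 / (1 − 1.0144583^−72) = $491.48.
Monthly savings = $497.64 − $491.48 = $6.16.
Break-even = $328.50 / $6.16 = 53.33 → 54 months.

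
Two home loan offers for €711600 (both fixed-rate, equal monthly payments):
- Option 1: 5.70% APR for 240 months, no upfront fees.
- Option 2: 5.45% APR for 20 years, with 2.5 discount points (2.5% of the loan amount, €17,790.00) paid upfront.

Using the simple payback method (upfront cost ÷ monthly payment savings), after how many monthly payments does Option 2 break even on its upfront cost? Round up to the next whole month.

177 months

Option 1: at 5.70% the monthly rate is 0.0047500, so the payment is 711,600 × 0.0047500 / (1 − 1.0047500^−240) = €4,975.74.
Option 2: monthly rate = 5.45%/12 = 0.0045417; payment = 711,600 × 0.0045417 / (1 − (1+0.0045417)^−240) = €4,874.93.
Monthly savings = €4,975.74 − €4,874.93 = €100.81.
Break-even = €17,790.00 / €100.81 = 176.47 → 177 months.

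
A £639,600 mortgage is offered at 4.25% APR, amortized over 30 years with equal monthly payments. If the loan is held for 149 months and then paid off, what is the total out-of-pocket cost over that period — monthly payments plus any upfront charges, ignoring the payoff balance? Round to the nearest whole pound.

£468,821

At 4.25% the monthly rate is 0.0035417, so the payment is 639,600 × 0.0035417 / (1 − 1.0035417^−360) = £3,146.45.
Total outlay = 149 × £3,146.45 = £468,821.05.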